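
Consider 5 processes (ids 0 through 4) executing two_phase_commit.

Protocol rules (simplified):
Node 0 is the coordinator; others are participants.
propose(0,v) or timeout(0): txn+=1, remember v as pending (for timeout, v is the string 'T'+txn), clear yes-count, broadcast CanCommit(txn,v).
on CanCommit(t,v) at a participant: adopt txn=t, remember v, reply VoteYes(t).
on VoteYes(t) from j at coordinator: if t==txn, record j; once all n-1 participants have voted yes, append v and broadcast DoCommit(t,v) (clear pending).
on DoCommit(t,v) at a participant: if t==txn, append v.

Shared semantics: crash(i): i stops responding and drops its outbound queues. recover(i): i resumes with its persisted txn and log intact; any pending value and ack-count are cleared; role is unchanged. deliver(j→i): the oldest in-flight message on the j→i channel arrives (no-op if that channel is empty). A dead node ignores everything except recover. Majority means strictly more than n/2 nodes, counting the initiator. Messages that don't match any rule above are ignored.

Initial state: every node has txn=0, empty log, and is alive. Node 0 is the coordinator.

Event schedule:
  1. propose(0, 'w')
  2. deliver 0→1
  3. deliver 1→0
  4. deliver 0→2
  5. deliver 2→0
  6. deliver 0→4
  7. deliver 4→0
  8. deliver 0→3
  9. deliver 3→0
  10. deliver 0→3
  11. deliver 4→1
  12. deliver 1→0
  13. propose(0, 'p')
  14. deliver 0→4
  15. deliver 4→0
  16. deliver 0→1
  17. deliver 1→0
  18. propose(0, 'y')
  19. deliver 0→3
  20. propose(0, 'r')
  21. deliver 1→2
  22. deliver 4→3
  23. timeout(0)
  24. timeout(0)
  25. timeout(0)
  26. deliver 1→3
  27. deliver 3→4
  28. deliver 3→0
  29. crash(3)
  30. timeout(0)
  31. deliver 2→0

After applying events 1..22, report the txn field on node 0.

4

step 1 propose(0,'w'): 0={coor,t=1,log=-}
step 2 deliver 0→1: 1={part,t=1,log=-}
step 3 deliver 1→0: —
step 4 deliver 0→2: 2={part,t=1,log=-}
step 5 deliver 2→0: —
step 6 deliver 0→4: 4={part,t=1,log=-}
step 7 deliver 4→0: —
step 8 deliver 0→3: 3={part,t=1,log=-}
step 9 deliver 3→0: 0={coor,t=1,log=w}
step 10 deliver 0→3: 3={part,t=1,log=w}
step 11 deliver 4→1: —
step 12 deliver 1→0: —
step 13 propose(0,'p'): 0={coor,t=2,log=w}
step 14 deliver 0→4: 4={part,t=1,log=w}
step 15 deliver 4→0: —
step 16 deliver 0→1: 1={part,t=1,log=w}
step 17 deliver 1→0: —
step 18 propose(0,'y'): 0={coor,t=3,log=w}
step 19 deliver 0→3: 3={part,t=2,log=w}
step 20 propose(0,'r'): 0={coor,t=4,log=w}
step 21 deliver 1→2: —
step 22 deliver 4→3: —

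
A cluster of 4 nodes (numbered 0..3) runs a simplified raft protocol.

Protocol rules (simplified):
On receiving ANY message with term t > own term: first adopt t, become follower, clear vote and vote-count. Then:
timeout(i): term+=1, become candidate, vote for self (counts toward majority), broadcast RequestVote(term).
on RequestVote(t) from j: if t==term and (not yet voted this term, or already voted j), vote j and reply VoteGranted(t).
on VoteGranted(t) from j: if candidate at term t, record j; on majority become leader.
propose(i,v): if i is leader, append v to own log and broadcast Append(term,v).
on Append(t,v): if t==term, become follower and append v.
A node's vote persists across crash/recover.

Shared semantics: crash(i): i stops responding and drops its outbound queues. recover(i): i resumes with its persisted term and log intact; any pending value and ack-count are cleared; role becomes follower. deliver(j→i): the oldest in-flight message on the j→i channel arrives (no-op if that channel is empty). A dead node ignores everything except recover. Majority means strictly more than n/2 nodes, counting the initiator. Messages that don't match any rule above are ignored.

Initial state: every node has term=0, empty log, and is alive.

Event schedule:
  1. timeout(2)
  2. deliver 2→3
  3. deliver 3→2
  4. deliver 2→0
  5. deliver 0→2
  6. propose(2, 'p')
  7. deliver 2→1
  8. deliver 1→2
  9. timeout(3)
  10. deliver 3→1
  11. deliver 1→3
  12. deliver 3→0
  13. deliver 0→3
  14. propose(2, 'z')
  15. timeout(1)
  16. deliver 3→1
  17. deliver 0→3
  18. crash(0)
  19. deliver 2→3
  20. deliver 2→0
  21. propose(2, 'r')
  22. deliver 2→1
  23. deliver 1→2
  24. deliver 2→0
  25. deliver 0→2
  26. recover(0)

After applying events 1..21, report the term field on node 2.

1

e1 timeout(2): 2[cand,t=1,-]
e2 deliver 2→3: 3[foll,t=1,-]
e3 deliver 3→2: ·
e4 deliver 2→0: 0[foll,t=1,-]
e5 deliver 0→2: 2[lead,t=1,-]
e6 propose(2,'p'): 2[lead,t=1,p]
e7 deliver 2→1: 1[foll,t=1,-]
e8 deliver 1→2: ·
e9 timeout(3): 3[cand,t=2,-]
e10 deliver 3→1: 1[foll,t=2,-]
e11 deliver 1→3: ·
e12 deliver 3→0: 0[foll,t=2,-]
e13 deliver 0→3: 3[lead,t=2,-]
e14 propose(2,'z'): 2[lead,t=1,p,z]
e15 timeout(1): 1[cand,t=3,-]
e16 deliver 3→1: ·
e17 deliver 0→3: ·
e18 crash(0): 0[✗foll,t=2,-]
e19 deliver 2→3: ·
e20 deliver 2→0: ·
e21 propose(2,'r'): 2[lead,t=1,p,z,r]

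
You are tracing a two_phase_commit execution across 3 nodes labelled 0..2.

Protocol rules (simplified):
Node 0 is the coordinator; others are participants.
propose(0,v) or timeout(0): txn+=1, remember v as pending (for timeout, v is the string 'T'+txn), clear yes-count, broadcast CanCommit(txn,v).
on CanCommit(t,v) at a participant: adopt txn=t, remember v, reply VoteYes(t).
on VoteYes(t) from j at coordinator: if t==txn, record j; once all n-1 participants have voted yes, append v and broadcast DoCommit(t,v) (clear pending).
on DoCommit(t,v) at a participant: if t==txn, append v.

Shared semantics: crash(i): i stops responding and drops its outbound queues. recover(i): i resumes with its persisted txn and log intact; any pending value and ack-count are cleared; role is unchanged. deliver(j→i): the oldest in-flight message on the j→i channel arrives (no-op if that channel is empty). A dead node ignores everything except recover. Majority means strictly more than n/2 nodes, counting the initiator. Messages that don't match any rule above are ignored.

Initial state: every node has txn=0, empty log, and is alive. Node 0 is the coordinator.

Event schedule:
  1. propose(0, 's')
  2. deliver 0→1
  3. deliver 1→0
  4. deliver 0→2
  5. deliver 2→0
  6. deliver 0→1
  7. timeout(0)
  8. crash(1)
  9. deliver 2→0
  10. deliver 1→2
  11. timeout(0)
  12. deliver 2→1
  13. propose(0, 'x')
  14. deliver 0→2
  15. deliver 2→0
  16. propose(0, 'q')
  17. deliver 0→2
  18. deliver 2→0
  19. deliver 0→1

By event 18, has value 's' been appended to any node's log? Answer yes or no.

[1] propose(0,'s') → N0(coor t1 [-])
[2] deliver 0→1 → N1(part t1 [-])
[3] deliver 1→0 → ∅
[4] deliver 0→2 → N2(part t1 [-])
[5] deliver 2→0 → N0(coor t1 [s])
[6] deliver 0→1 → N1(part t1 [s])
[7] timeout(0) → N0(coor t2 [s])
[8] crash(1) → N1(✗part t1 [s])
[9] deliver 2→0 → ∅
[10] deliver 1→2 → ∅
[11] timeout(0) → N0(coor t3 [s])
[12] deliver 2→1 → ∅
[13] propose(0,'x') → N0(coor t4 [s])
[14] deliver 0→2 → N2(part t1 [s])
[15] deliver 2→0 → ∅
[16] propose(0,'q') → N0(coor t5 [s])
[17] deliver 0→2 → N2(part t2 [s])
[18] deliver 2→0 → ∅

yes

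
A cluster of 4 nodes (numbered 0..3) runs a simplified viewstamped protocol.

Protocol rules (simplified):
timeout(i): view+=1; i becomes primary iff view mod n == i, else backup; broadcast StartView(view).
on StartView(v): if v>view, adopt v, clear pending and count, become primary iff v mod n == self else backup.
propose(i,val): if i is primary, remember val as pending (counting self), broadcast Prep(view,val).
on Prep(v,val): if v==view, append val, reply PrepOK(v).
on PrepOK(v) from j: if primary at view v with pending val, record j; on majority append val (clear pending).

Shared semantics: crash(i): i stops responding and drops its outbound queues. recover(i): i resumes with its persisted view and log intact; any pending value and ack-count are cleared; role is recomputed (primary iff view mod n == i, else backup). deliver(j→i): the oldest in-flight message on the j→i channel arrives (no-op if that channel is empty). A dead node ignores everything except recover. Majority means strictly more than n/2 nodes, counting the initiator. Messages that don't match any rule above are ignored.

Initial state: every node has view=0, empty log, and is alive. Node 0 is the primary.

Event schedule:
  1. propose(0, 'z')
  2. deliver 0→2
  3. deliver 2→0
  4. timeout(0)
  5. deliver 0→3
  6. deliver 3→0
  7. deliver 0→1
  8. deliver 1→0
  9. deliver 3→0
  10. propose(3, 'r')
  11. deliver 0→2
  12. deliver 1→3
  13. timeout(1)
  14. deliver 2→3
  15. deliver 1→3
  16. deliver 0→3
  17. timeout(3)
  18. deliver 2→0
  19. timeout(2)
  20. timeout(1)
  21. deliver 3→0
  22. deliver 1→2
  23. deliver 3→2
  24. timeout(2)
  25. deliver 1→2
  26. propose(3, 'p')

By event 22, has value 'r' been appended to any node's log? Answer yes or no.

[1] propose(0,'z') → ∅
[2] deliver 0→2 → N2(back v0 [z])
[3] deliver 2→0 → ∅
[4] timeout(0) → N0(back v1 [-])
[5] deliver 0→3 → N3(back v0 [z])
[6] deliver 3→0 → ∅
[7] deliver 0→1 → N1(back v0 [z])
[8] deliver 1→0 → ∅
[9] deliver 3→0 → ∅
[10] propose(3,'r') → ∅
[11] deliver 0→2 → N2(back v1 [z])
[12] deliver 1→3 → ∅
[13] timeout(1) → N1(prim v1 [z])
[14] deliver 2→3 → ∅
[15] deliver 1→3 → N3(back v1 [z])
[16] deliver 0→3 → ∅
[17] timeout(3) → N3(back v2 [z])
[18] deliver 2→0 → ∅
[19] timeout(2) → N2(prim v2 [z])
[20] timeout(1) → N1(back v2 [z])
[21] deliver 3→0 → N0(back v2 [-])
[22] deliver 1→2 → ∅

no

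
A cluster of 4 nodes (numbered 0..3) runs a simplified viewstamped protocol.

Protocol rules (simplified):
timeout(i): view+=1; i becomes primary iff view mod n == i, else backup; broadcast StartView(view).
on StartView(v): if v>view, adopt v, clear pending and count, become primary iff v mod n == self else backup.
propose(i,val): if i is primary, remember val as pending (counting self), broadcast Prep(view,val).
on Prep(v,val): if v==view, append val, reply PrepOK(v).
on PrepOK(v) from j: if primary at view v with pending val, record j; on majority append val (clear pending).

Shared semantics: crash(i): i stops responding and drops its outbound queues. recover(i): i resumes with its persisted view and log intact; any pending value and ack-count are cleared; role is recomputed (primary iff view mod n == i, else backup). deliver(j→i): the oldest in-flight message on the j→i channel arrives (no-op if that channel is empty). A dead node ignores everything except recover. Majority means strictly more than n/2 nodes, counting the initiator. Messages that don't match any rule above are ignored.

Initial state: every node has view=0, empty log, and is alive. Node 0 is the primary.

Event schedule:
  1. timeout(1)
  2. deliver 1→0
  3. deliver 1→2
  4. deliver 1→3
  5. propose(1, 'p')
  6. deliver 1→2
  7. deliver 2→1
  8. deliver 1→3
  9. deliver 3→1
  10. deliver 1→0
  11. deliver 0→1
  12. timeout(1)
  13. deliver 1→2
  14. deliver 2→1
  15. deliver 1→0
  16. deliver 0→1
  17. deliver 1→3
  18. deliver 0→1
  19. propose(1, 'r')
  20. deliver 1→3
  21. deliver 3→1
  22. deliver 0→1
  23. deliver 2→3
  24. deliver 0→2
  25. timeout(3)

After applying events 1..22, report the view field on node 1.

2

after 1 — timeout(1): n1:prim/v1/[-]
after 2 — deliver 1→0: n0:back/v1/[-]
after 3 — deliver 1→2: n2:back/v1/[-]
after 4 — deliver 1→3: n3:back/v1/[-]
after 5 — propose(1,'p'): ·
after 6 — deliver 1→2: n2:back/v1/[p]
after 7 — deliver 2→1: ·
after 8 — deliver 1→3: n3:back/v1/[p]
after 9 — deliver 3→1: n1:prim/v1/[p]
after 10 — deliver 1→0: n0:back/v1/[p]
after 11 — deliver 0→1: ·
after 12 — timeout(1): n1:back/v2/[p]
after 13 — deliver 1→2: n2:prim/v2/[p]
after 14 — deliver 2→1: ·
after 15 — deliver 1→0: n0:back/v2/[p]
after 16 — deliver 0→1: ·
after 17 — deliver 1→3: n3:back/v2/[p]
after 18 — deliver 0→1: ·
after 19 — propose(1,'r'): ·
after 20 — deliver 1→3: ·
after 21 — deliver 3→1: ·
after 22 — deliver 0→1: ·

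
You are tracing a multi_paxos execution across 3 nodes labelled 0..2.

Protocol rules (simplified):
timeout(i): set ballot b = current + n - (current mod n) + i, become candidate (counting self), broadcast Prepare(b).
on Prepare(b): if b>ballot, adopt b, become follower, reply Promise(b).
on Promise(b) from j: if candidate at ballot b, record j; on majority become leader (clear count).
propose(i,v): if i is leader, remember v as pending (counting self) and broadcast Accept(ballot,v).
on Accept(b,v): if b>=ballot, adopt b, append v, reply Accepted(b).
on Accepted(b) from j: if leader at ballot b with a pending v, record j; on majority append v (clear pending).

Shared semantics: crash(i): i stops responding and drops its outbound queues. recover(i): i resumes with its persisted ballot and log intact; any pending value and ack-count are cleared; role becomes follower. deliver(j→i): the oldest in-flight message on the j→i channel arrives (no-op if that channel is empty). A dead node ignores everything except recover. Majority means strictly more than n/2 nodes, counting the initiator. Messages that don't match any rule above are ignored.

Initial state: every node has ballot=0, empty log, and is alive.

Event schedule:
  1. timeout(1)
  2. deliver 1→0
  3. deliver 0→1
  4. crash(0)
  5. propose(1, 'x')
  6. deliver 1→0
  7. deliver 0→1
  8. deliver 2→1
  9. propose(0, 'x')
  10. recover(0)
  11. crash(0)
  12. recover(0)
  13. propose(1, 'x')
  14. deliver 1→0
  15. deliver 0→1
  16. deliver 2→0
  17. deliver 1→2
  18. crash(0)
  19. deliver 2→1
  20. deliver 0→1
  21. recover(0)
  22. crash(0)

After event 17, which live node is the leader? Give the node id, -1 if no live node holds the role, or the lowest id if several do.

after 1 — timeout(1): n1:cand/b4/[-]
after 2 — deliver 1→0: n0:foll/b4/[-]
after 3 — deliver 0→1: n1:lead/b4/[-]
after 4 — crash(0): n0:✗foll/b4/[-]
after 5 — propose(1,'x'): ·
after 6 — deliver 1→0: ·
after 7 — deliver 0→1: ·
after 8 — deliver 2→1: ·
after 9 — propose(0,'x'): ·
after 10 — recover(0): n0:foll/b4/[-]
after 11 — crash(0): n0:✗foll/b4/[-]
after 12 — recover(0): n0:foll/b4/[-]
after 13 — propose(1,'x'): ·
after 14 — deliver 1→0: n0:foll/b4/[x]
after 15 — deliver 0→1: n1:lead/b4/[x]
after 16 — deliver 2→0: ·
after 17 — deliver 1→2: n2:foll/b4/[-]

1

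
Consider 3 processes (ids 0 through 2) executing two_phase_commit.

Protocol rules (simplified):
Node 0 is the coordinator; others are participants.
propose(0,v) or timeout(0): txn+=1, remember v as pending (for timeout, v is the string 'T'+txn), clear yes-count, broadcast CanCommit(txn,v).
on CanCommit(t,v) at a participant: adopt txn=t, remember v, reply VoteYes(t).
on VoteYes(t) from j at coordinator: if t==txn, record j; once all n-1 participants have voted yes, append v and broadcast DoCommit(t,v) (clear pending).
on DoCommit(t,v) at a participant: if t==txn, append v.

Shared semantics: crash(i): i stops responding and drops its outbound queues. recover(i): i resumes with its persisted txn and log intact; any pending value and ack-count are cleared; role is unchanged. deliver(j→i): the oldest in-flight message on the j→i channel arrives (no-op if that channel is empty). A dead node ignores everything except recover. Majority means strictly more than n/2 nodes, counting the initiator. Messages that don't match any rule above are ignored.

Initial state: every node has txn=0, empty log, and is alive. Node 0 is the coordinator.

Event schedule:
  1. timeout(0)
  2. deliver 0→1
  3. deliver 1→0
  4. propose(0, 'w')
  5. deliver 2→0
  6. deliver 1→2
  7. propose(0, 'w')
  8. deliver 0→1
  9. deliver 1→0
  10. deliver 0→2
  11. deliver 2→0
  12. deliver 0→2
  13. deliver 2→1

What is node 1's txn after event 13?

e1 timeout(0): 0[coor,t=1,-]
e2 deliver 0→1: 1[part,t=1,-]
e3 deliver 1→0: ·
e4 propose(0,'w'): 0[coor,t=2,-]
e5 deliver 2→0: ·
e6 deliver 1→2: ·
e7 propose(0,'w'): 0[coor,t=3,-]
e8 deliver 0→1: 1[part,t=2,-]
e9 deliver 1→0: ·
e10 deliver 0→2: 2[part,t=1,-]
e11 deliver 2→0: ·
e12 deliver 0→2: 2[part,t=2,-]
e13 deliver 2→1: ·

2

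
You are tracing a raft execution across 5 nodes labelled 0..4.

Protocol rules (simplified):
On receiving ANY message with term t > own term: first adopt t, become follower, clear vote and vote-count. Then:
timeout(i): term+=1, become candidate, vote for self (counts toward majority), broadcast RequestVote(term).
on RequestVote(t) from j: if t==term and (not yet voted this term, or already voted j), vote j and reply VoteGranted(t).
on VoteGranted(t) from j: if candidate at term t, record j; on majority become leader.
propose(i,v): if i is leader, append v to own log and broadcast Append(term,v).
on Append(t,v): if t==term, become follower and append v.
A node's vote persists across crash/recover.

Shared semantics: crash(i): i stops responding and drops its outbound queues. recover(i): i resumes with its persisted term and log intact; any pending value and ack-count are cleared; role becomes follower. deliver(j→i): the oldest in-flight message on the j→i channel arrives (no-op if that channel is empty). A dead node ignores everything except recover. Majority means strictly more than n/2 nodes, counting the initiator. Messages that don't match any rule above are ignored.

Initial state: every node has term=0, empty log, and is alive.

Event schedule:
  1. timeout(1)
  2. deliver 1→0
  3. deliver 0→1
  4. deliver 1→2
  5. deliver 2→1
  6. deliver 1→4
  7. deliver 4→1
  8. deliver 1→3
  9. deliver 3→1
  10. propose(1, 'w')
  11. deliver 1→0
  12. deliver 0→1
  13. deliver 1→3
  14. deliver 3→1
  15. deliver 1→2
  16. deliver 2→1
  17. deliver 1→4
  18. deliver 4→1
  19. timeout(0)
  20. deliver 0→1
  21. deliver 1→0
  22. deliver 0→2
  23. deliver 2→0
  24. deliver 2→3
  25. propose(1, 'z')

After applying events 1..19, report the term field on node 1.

1

step 1 timeout(1): 1={cand,t=1,log=-}
step 2 deliver 1→0: 0={foll,t=1,log=-}
step 3 deliver 0→1: —
step 4 deliver 1→2: 2={foll,t=1,log=-}
step 5 deliver 2→1: 1={lead,t=1,log=-}
step 6 deliver 1→4: 4={foll,t=1,log=-}
step 7 deliver 4→1: —
step 8 deliver 1→3: 3={foll,t=1,log=-}
step 9 deliver 3→1: —
step 10 propose(1,'w'): 1={lead,t=1,log=w}
step 11 deliver 1→0: 0={foll,t=1,log=w}
step 12 deliver 0→1: —
step 13 deliver 1→3: 3={foll,t=1,log=w}
step 14 deliver 3→1: —
step 15 deliver 1→2: 2={foll,t=1,log=w}
step 16 deliver 2→1: —
step 17 deliver 1→4: 4={foll,t=1,log=w}
step 18 deliver 4→1: —
step 19 timeout(0): 0={cand,t=2,log=w}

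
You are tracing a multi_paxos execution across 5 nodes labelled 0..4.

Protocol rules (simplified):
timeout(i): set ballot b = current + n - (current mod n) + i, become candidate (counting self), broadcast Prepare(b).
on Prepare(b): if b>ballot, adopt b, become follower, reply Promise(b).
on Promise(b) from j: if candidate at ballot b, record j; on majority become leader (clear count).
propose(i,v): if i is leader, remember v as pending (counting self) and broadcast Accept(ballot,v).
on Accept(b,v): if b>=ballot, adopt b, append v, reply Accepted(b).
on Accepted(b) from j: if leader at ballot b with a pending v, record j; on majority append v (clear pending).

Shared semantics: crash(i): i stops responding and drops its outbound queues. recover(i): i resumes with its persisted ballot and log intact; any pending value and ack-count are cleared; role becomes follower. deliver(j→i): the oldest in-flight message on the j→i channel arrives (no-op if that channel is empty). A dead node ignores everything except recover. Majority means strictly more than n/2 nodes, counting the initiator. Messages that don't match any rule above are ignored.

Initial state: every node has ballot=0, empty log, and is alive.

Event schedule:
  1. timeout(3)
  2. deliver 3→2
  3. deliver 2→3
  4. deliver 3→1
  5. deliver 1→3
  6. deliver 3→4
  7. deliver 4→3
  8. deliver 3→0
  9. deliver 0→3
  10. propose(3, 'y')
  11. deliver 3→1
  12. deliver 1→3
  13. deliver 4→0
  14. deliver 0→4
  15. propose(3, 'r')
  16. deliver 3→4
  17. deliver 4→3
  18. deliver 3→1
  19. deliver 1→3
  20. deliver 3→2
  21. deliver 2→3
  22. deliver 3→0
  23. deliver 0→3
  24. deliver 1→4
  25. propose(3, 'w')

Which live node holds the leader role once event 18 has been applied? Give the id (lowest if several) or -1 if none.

3

after 1 — timeout(3): n3:cand/b8/[-]
after 2 — deliver 3→2: n2:foll/b8/[-]
after 3 — deliver 2→3: ·
after 4 — deliver 3→1: n1:foll/b8/[-]
after 5 — deliver 1→3: n3:lead/b8/[-]
after 6 — deliver 3→4: n4:foll/b8/[-]
after 7 — deliver 4→3: ·
after 8 — deliver 3→0: n0:foll/b8/[-]
after 9 — deliver 0→3: ·
after 10 — propose(3,'y'): ·
after 11 — deliver 3→1: n1:foll/b8/[y]
after 12 — deliver 1→3: ·
after 13 — deliver 4→0: ·
after 14 — deliver 0→4: ·
after 15 — propose(3,'r'): ·
after 16 — deliver 3→4: n4:foll/b8/[y]
after 17 — deliver 4→3: ·
after 18 — deliver 3→1: n1:foll/b8/[y,r]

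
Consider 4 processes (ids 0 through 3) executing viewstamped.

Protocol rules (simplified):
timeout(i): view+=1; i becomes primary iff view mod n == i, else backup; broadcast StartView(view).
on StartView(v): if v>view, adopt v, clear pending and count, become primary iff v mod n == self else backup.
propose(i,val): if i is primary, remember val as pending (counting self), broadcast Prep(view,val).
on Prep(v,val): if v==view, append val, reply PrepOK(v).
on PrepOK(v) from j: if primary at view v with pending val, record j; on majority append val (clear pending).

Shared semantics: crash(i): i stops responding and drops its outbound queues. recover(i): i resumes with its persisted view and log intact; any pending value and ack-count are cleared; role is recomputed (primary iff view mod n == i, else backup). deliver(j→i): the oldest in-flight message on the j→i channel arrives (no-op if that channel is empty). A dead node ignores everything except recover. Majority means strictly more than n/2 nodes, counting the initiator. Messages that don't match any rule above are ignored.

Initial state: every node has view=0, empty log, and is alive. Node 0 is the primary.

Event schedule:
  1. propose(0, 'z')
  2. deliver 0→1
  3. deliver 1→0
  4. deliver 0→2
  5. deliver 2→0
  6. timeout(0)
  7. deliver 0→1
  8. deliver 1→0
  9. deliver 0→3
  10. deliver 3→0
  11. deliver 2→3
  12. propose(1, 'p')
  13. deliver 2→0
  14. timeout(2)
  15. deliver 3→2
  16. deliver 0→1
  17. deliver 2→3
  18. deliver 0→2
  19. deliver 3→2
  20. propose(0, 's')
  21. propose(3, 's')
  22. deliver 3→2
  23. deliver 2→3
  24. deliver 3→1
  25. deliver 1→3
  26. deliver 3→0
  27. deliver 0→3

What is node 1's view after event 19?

1

after 1 — propose(0,'z'): ·
after 2 — deliver 0→1: n1:back/v0/[z]
after 3 — deliver 1→0: ·
after 4 — deliver 0→2: n2:back/v0/[z]
after 5 — deliver 2→0: n0:prim/v0/[z]
after 6 — timeout(0): n0:back/v1/[z]
after 7 — deliver 0→1: n1:prim/v1/[z]
after 8 — deliver 1→0: ·
after 9 — deliver 0→3: n3:back/v0/[z]
after 10 — deliver 3→0: ·
after 11 — deliver 2→3: ·
after 12 — propose(1,'p'): ·
after 13 — deliver 2→0: ·
after 14 — timeout(2): n2:back/v1/[z]
after 15 — deliver 3→2: ·
after 16 — deliver 0→1: ·
after 17 — deliver 2→3: n3:back/v1/[z]
after 18 — deliver 0→2: ·
after 19 — deliver 3→2: ·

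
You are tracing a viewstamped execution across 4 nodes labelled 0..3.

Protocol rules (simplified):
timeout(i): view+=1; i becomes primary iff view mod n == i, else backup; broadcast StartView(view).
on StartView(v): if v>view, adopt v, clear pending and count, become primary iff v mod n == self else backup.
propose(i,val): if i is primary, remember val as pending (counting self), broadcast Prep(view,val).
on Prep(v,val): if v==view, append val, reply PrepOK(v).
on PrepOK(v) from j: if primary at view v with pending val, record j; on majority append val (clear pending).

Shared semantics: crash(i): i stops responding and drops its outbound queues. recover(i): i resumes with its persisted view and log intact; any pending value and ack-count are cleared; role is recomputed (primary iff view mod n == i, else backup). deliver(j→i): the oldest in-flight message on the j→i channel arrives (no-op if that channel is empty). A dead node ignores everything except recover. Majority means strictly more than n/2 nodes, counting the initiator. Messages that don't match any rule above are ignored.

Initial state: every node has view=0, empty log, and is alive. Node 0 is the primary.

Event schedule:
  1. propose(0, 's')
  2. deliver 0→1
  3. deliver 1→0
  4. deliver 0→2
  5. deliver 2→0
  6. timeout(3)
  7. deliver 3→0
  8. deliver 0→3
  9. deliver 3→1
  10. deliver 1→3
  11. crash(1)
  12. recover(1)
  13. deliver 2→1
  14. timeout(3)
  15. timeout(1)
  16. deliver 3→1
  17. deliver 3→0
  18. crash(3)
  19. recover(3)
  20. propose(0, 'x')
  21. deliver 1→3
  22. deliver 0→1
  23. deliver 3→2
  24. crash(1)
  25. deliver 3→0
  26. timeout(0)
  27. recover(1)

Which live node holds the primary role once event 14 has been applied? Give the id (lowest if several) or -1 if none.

step 1 propose(0,'s'): —
step 2 deliver 0→1: 1={back,v=0,log=s}
step 3 deliver 1→0: —
step 4 deliver 0→2: 2={back,v=0,log=s}
step 5 deliver 2→0: 0={prim,v=0,log=s}
step 6 timeout(3): 3={back,v=1,log=-}
step 7 deliver 3→0: 0={back,v=1,log=s}
step 8 deliver 0→3: —
step 9 deliver 3→1: 1={prim,v=1,log=s}
step 10 deliver 1→3: —
step 11 crash(1): 1={✗prim,v=1,log=s}
step 12 recover(1): 1={prim,v=1,log=s}
step 13 deliver 2→1: —
step 14 timeout(3): 3={back,v=2,log=-}

1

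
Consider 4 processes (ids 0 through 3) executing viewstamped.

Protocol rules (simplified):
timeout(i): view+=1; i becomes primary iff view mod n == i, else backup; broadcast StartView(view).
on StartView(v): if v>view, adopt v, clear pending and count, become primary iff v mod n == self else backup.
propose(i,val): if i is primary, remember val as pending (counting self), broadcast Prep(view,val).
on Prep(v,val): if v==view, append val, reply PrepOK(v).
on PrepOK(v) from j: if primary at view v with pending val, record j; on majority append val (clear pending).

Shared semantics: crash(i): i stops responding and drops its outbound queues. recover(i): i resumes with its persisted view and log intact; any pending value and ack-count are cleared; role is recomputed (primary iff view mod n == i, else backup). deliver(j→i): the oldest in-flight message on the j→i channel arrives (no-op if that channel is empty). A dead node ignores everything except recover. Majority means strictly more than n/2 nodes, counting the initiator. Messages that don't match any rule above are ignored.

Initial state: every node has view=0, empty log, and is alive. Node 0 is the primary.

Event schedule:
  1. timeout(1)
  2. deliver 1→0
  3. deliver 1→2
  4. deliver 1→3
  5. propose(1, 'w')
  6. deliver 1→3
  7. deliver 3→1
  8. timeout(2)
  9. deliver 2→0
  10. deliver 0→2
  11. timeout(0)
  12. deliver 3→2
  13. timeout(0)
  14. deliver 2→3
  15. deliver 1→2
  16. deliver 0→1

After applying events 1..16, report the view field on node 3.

after 1 — timeout(1): n1:prim/v1/[-]
after 2 — deliver 1→0: n0:back/v1/[-]
after 3 — deliver 1→2: n2:back/v1/[-]
after 4 — deliver 1→3: n3:back/v1/[-]
after 5 — propose(1,'w'): ·
after 6 — deliver 1→3: n3:back/v1/[w]
after 7 — deliver 3→1: ·
after 8 — timeout(2): n2:prim/v2/[-]
after 9 — deliver 2→0: n0:back/v2/[-]
after 10 — deliver 0→2: ·
after 11 — timeout(0): n0:back/v3/[-]
after 12 — deliver 3→2: ·
after 13 — timeout(0): n0:prim/v4/[-]
after 14 — deliver 2→3: n3:back/v2/[w]
after 15 — deliver 1→2: ·
after 16 — deliver 0→1: n1:back/v3/[-]

2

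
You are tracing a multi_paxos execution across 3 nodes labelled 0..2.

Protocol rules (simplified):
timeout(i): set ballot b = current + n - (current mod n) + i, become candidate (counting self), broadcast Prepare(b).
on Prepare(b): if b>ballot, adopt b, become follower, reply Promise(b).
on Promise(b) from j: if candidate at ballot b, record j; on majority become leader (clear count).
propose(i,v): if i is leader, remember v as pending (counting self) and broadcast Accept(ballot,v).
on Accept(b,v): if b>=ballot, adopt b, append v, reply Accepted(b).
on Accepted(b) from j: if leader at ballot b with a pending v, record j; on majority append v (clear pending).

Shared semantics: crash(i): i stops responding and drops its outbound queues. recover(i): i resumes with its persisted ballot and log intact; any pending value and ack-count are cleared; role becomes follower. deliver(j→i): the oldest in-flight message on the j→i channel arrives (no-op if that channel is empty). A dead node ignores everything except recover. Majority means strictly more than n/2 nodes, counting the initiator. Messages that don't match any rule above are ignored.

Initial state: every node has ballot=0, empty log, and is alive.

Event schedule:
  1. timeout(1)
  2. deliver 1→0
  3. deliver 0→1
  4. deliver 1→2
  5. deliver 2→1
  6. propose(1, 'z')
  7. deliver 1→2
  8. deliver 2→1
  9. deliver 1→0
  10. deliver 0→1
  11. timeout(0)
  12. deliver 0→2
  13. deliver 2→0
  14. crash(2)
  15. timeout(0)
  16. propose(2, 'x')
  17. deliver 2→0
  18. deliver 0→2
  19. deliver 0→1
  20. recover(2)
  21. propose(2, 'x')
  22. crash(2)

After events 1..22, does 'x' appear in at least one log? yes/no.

[1] timeout(1) → N1(cand b4 [-])
[2] deliver 1→0 → N0(foll b4 [-])
[3] deliver 0→1 → N1(lead b4 [-])
[4] deliver 1→2 → N2(foll b4 [-])
[5] deliver 2→1 → ∅
[6] propose(1,'z') → ∅
[7] deliver 1→2 → N2(foll b4 [z])
[8] deliver 2→1 → N1(lead b4 [z])
[9] deliver 1→0 → N0(foll b4 [z])
[10] deliver 0→1 → ∅
[11] timeout(0) → N0(cand b6 [z])
[12] deliver 0→2 → N2(foll b6 [z])
[13] deliver 2→0 → N0(lead b6 [z])
[14] crash(2) → N2(✗foll b6 [z])
[15] timeout(0) → N0(cand b9 [z])
[16] propose(2,'x') → ∅
[17] deliver 2→0 → ∅
[18] deliver 0→2 → ∅
[19] deliver 0→1 → N1(foll b6 [z])
[20] recover(2) → N2(foll b6 [z])
[21] propose(2,'x') → ∅
[22] crash(2) → N2(✗foll b6 [z])

no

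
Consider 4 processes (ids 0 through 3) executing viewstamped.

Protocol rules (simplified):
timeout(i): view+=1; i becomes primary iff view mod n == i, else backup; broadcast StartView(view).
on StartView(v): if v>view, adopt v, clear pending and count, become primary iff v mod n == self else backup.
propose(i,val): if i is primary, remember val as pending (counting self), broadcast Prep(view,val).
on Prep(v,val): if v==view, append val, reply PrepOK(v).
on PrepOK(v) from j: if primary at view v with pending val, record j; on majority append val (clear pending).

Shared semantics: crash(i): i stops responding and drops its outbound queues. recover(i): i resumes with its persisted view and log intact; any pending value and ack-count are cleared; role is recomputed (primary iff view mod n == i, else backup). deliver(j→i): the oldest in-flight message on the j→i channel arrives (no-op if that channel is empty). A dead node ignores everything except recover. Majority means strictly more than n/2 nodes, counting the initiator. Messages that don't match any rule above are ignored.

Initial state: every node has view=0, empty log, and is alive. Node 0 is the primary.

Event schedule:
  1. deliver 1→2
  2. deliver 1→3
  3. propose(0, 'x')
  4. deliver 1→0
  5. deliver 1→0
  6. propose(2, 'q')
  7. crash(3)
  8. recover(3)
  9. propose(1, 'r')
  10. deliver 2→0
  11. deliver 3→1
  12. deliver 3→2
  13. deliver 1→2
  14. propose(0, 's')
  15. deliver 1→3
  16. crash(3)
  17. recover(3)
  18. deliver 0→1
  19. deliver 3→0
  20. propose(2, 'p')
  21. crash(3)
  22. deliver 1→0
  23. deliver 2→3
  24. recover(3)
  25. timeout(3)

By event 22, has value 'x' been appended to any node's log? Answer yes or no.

yes

step 1 deliver 1→2: —
step 2 deliver 1→3: —
step 3 propose(0,'x'): —
step 4 deliver 1→0: —
step 5 deliver 1→0: —
step 6 propose(2,'q'): —
step 7 crash(3): 3={✗back,v=0,log=-}
step 8 recover(3): 3={back,v=0,log=-}
step 9 propose(1,'r'): —
step 10 deliver 2→0: —
step 11 deliver 3→1: —
step 12 deliver 3→2: —
step 13 deliver 1→2: —
step 14 propose(0,'s'): —
step 15 deliver 1→3: —
step 16 crash(3): 3={✗back,v=0,log=-}
step 17 recover(3): 3={back,v=0,log=-}
step 18 deliver 0→1: 1={back,v=0,log=x}
step 19 deliver 3→0: —
step 20 propose(2,'p'): —
step 21 crash(3): 3={✗back,v=0,log=-}
step 22 deliver 1→0: —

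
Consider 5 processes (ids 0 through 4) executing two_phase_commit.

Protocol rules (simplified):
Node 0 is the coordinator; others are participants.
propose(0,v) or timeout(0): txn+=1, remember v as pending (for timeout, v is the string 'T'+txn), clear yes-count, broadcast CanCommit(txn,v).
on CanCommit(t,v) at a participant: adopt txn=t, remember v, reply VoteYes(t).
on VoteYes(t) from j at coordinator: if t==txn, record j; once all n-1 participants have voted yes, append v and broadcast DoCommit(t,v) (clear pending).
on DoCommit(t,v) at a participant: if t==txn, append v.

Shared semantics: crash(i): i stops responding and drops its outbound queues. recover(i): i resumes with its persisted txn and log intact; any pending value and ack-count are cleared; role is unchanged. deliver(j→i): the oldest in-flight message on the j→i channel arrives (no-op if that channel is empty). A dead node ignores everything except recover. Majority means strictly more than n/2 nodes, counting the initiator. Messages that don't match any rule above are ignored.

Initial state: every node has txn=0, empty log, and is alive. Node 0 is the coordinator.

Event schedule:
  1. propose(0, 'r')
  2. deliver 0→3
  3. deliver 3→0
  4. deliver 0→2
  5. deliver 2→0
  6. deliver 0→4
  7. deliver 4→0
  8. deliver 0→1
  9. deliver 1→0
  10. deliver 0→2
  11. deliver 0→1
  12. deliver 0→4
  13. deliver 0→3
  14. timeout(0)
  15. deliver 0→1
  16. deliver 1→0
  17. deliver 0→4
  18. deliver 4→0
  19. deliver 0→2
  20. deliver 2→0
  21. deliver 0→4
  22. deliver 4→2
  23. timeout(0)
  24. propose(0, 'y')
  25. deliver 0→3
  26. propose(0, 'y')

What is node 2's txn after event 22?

2

step 1 propose(0,'r'): 0={coor,t=1,log=-}
step 2 deliver 0→3: 3={part,t=1,log=-}
step 3 deliver 3→0: —
step 4 deliver 0→2: 2={part,t=1,log=-}
step 5 deliver 2→0: —
step 6 deliver 0→4: 4={part,t=1,log=-}
step 7 deliver 4→0: —
step 8 deliver 0→1: 1={part,t=1,log=-}
step 9 deliver 1→0: 0={coor,t=1,log=r}
step 10 deliver 0→2: 2={part,t=1,log=r}
step 11 deliver 0→1: 1={part,t=1,log=r}
step 12 deliver 0→4: 4={part,t=1,log=r}
step 13 deliver 0→3: 3={part,t=1,log=r}
step 14 timeout(0): 0={coor,t=2,log=r}
step 15 deliver 0→1: 1={part,t=2,log=r}
step 16 deliver 1→0: —
step 17 deliver 0→4: 4={part,t=2,log=r}
step 18 deliver 4→0: —
step 19 deliver 0→2: 2={part,t=2,log=r}
step 20 deliver 2→0: —
step 21 deliver 0→4: —
step 22 deliver 4→2: —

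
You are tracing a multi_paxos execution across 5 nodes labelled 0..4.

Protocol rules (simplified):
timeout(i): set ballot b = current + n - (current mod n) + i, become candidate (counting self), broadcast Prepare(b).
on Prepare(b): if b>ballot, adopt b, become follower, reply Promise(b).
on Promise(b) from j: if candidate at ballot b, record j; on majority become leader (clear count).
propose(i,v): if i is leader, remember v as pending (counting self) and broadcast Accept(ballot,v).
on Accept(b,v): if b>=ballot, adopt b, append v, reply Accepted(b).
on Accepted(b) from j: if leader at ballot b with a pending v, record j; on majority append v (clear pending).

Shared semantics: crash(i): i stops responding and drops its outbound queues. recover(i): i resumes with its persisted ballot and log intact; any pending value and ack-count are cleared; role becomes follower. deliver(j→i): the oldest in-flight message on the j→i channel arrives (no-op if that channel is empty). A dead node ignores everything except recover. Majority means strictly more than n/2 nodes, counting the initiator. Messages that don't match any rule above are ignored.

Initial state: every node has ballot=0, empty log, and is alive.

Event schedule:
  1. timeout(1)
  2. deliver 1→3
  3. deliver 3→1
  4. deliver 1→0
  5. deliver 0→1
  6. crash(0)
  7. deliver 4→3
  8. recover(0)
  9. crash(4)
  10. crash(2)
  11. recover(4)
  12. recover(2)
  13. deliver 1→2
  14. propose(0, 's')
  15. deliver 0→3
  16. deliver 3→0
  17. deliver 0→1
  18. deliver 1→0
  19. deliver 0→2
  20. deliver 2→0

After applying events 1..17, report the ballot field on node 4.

step 1 timeout(1): 1={cand,b=6,log=-}
step 2 deliver 1→3: 3={foll,b=6,log=-}
step 3 deliver 3→1: —
step 4 deliver 1→0: 0={foll,b=6,log=-}
step 5 deliver 0→1: 1={lead,b=6,log=-}
step 6 crash(0): 0={✗foll,b=6,log=-}
step 7 deliver 4→3: —
step 8 recover(0): 0={foll,b=6,log=-}
step 9 crash(4): 4={✗foll,b=0,log=-}
step 10 crash(2): 2={✗foll,b=0,log=-}
step 11 recover(4): 4={foll,b=0,log=-}
step 12 recover(2): 2={foll,b=0,log=-}
step 13 deliver 1→2: 2={foll,b=6,log=-}
step 14 propose(0,'s'): —
step 15 deliver 0→3: —
step 16 deliver 3→0: —
step 17 deliver 0→1: —

0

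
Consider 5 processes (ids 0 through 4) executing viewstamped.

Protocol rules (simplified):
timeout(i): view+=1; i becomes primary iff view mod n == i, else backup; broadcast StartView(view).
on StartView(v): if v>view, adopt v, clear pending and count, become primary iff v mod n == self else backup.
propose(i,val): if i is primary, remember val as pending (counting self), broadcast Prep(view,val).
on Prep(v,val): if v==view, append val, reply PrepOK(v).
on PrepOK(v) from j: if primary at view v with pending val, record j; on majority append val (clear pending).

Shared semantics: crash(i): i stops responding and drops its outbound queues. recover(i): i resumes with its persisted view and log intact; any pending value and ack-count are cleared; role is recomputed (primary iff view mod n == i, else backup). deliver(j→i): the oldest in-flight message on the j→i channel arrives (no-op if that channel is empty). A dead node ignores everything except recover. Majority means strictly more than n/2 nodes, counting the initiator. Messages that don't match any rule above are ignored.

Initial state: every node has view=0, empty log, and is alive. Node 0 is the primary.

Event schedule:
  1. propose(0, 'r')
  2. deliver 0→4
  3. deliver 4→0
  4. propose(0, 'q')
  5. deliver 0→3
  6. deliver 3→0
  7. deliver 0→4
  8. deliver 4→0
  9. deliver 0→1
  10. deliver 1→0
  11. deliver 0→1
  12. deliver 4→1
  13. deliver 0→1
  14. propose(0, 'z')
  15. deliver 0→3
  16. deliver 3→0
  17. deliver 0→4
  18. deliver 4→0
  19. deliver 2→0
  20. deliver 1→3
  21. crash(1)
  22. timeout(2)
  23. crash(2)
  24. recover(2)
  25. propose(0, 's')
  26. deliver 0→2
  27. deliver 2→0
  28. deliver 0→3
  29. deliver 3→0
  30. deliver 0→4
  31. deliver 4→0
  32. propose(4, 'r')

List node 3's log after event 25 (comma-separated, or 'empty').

1. propose(0,'r'):  nop
2. deliver 0→4:  <4:back v0 r>
3. deliver 4→0:  nop
4. propose(0,'q'):  nop
5. deliver 0→3:  <3:back v0 r>
6. deliver 3→0:  nop
7. deliver 0→4:  <4:back v0 r,q>
8. deliver 4→0:  <0:prim v0 q>
9. deliver 0→1:  <1:back v0 r>
10. deliver 1→0:  nop
11. deliver 0→1:  <1:back v0 r,q>
12. deliver 4→1:  nop
13. deliver 0→1:  nop
14. propose(0,'z'):  nop
15. deliver 0→3:  <3:back v0 r,q>
16. deliver 3→0:  nop
17. deliver 0→4:  <4:back v0 r,q,z>
18. deliver 4→0:  <0:prim v0 q,z>
19. deliver 2→0:  nop
20. deliver 1→3:  nop
21. crash(1):  <1:✗back v0 r,q>
22. timeout(2):  <2:back v1 ->
23. crash(2):  <2:✗back v1 ->
24. recover(2):  <2:back v1 ->
25. propose(0,'s'):  nop

r,q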